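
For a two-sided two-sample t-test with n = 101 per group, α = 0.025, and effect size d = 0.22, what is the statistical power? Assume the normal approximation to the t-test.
Power ≈ 0.25

Power calculation (two-sample t-test, normal approximation):
z_β = d · √(n/2) - z_{α/2}
z_β = 0.22 · √(101/2) - 2.241
z_β = 0.22 · 7.106 - 2.241
z_β = -0.678

Power = Φ(z_β) = Φ(-0.678) ≈ 0.249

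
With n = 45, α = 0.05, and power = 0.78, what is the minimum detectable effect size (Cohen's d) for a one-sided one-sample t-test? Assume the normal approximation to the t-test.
d ≈ 0.36

Minimum detectable effect (one-sample t-test, normal approximation):
d = (z_α + z_β) / √n
d = (1.645 + 0.772) / √45
d = 2.417 / 6.708
d ≈ 0.36

By Cohen's convention (0.2 small / 0.5 medium / 0.8 large): small effect.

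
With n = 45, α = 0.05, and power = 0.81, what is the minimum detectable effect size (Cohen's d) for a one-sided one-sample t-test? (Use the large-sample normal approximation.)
d ≈ 0.38

Minimum detectable effect (one-sample t-test, normal approximation):
d = (z_α + z_β) / √n
d = (1.645 + 0.878) / √45
d = 2.523 / 6.708
d ≈ 0.38

By Cohen's convention (0.2 small / 0.5 medium / 0.8 large): small effect.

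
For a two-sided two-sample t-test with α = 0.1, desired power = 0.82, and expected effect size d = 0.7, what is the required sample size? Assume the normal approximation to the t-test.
n = 27 per group

Sample size formula (two-sample t-test, normal approximation):
n = 2 · ((z_{α/2} + z_β) / d)²

z_{α/2} = 1.645 (for α = 0.1, two-sided)
z_β = 0.915 (for power = 0.82)
d = 0.7

n = 2 · ((1.645 + 0.915) / 0.7)²
n = 2 · (3.657)²
n ≈ 26.75
Round up to the next whole number: n = 27 per group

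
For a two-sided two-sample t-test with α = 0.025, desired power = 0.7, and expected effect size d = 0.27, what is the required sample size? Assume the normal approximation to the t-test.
n = 210 per group

Sample size formula (two-sample t-test, normal approximation):
n = 2 · ((z_{α/2} + z_β) / d)²

z_{α/2} = 2.241 (for α = 0.025, two-sided)
z_β = 0.524 (for power = 0.7)
d = 0.27

n = 2 · ((2.241 + 0.524) / 0.27)²
n = 2 · (10.241)²
n ≈ 209.76
Round up to the next whole number: n = 210 per group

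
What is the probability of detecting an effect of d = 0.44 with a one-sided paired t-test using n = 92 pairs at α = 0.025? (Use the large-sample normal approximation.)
Power ≈ 0.99

Power calculation (paired t-test, normal approximation):
z_β = d · √n - z_α
z_β = 0.44 · √92 - 1.960
z_β = 0.44 · 9.592 - 1.960
z_β = 2.260

Power = Φ(z_β) = Φ(2.260) ≈ 0.988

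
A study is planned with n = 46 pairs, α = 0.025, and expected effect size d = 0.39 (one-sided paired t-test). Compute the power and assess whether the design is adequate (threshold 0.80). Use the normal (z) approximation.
Power ≈ 0.75; the study is underpowered (power < 0.80)

Power calculation (paired t-test, normal approximation):
z_β = d · √n - z_α
z_β = 0.39 · √46 - 1.960
z_β = 0.39 · 6.782 - 1.960
z_β = 0.685

Power = Φ(z_β) = Φ(0.685) ≈ 0.753

Effect size d = 0.39 is small by Cohen's convention (0.2/0.5/0.8).

Threshold: power ≥ 0.80 is conventionally adequate.
Power ≈ 0.75 → the study is underpowered (power < 0.80).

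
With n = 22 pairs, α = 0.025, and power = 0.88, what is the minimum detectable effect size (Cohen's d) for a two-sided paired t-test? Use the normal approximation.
d ≈ 0.73

Minimum detectable effect (paired t-test, normal approximation):
d = (z_{α/2} + z_β) / √n
d = (2.241 + 1.175) / √22
d = 3.416 / 4.690
d ≈ 0.73

By Cohen's convention (0.2 small / 0.5 medium / 0.8 large): medium effect.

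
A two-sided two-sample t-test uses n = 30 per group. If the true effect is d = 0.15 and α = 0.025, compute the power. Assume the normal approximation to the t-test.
Power ≈ 0.05

Power calculation (two-sample t-test, normal approximation):
z_β = d · √(n/2) - z_{α/2}
z_β = 0.15 · √(30/2) - 2.241
z_β = 0.15 · 3.873 - 2.241
z_β = -1.660

Power = Φ(z_β) = Φ(-1.660) ≈ 0.048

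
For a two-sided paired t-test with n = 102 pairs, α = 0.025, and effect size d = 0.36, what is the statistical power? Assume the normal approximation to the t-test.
Power ≈ 0.92

Power calculation (paired t-test, normal approximation):
z_β = d · √n - z_{α/2}
z_β = 0.36 · √102 - 2.241
z_β = 0.36 · 10.100 - 2.241
z_β = 1.394

Power = Φ(z_β) = Φ(1.394) ≈ 0.918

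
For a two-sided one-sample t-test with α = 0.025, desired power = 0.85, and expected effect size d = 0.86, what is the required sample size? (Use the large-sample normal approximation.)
n = 15

Sample size formula (one-sample t-test, normal approximation):
n = ((z_{α/2} + z_β) / d)²

z_{α/2} = 2.241 (for α = 0.025, two-sided)
z_β = 1.036 (for power = 0.85)
d = 0.86

n = ((2.241 + 1.036) / 0.86)²
n = (3.810)²
n ≈ 14.52
Round up to the next whole number: n = 15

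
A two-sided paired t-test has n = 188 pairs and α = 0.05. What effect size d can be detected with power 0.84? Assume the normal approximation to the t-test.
d ≈ 0.22

Minimum detectable effect (paired t-test, normal approximation):
d = (z_{α/2} + z_β) / √n
d = (1.960 + 0.994) / √188
d = 2.954 / 13.711
d ≈ 0.22

By Cohen's convention (0.2 small / 0.5 medium / 0.8 large): small effect.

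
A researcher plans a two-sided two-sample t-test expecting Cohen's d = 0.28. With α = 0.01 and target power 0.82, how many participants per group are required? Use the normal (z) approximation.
n = 311 per group

Sample size formula (two-sample t-test, normal approximation):
n = 2 · ((z_{α/2} + z_β) / d)²

z_{α/2} = 2.576 (for α = 0.01, two-sided)
z_β = 0.915 (for power = 0.82)
d = 0.28

n = 2 · ((2.576 + 0.915) / 0.28)²
n = 2 · (12.468)²
n ≈ 310.90
Round up to the next whole number: n = 311 per group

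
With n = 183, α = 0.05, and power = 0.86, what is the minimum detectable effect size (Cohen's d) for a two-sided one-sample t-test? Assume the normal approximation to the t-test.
d ≈ 0.22

Minimum detectable effect (one-sample t-test, normal approximation):
d = (z_{α/2} + z_β) / √n
d = (1.960 + 1.080) / √183
d = 3.040 / 13.528
d ≈ 0.22

By Cohen's convention (0.2 small / 0.5 medium / 0.8 large): small effect.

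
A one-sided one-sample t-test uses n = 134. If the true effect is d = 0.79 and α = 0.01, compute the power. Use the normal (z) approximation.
Power ≈ 1.00

Power calculation (one-sample t-test, normal approximation):
z_β = d · √n - z_α
z_β = 0.79 · √134 - 2.326
z_β = 0.79 · 11.576 - 2.326
z_β = 6.819

Power = Φ(z_β) = Φ(6.819) ≈ 1.000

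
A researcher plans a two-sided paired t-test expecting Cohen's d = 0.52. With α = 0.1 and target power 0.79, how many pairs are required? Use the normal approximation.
n = 23 pairs

Sample size formula (paired t-test, normal approximation):
n = ((z_{α/2} + z_β) / d)²

z_{α/2} = 1.645 (for α = 0.1, two-sided)
z_β = 0.806 (for power = 0.79)
d = 0.52

n = ((1.645 + 0.806) / 0.52)²
n = (4.713)²
n ≈ 22.21
Round up to the next whole number: n = 23 pairs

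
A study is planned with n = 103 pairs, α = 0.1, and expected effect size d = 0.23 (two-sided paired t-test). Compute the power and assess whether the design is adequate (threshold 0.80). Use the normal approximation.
Power ≈ 0.75; the study is underpowered (power < 0.80)

Power calculation (paired t-test, normal approximation):
z_β = d · √n - z_{α/2}
z_β = 0.23 · √103 - 1.645
z_β = 0.23 · 10.149 - 1.645
z_β = 0.689

Power = Φ(z_β) = Φ(0.689) ≈ 0.755

Effect size d = 0.23 is small by Cohen's convention (0.2/0.5/0.8).

Threshold: power ≥ 0.80 is conventionally adequate.
Power ≈ 0.75 → the study is underpowered (power < 0.80).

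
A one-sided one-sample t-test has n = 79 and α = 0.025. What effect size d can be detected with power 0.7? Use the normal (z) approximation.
d ≈ 0.28

Minimum detectable effect (one-sample t-test, normal approximation):
d = (z_α + z_β) / √n
d = (1.960 + 0.524) / √79
d = 2.484 / 8.888
d ≈ 0.28

By Cohen's convention (0.2 small / 0.5 medium / 0.8 large): small effect.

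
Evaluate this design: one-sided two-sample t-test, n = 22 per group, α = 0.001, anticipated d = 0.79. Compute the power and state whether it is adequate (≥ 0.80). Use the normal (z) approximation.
Power ≈ 0.32; the study is underpowered (power < 0.80)

Power calculation (two-sample t-test, normal approximation):
z_β = d · √(n/2) - z_α
z_β = 0.79 · √(22/2) - 3.090
z_β = 0.79 · 3.317 - 3.090
z_β = -0.470

Power = Φ(z_β) = Φ(-0.470) ≈ 0.319

Effect size d = 0.79 is medium by Cohen's convention (0.2/0.5/0.8).

Threshold: power ≥ 0.80 is conventionally adequate.
Power ≈ 0.32 → the study is underpowered (power < 0.80).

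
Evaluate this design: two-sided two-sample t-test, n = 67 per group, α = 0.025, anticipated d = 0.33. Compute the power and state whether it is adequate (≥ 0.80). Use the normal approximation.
Power ≈ 0.37; the study is underpowered (power < 0.80)

Power calculation (two-sample t-test, normal approximation):
z_β = d · √(n/2) - z_{α/2}
z_β = 0.33 · √(67/2) - 2.241
z_β = 0.33 · 5.788 - 2.241
z_β = -0.331

Power = Φ(z_β) = Φ(-0.331) ≈ 0.370

Effect size d = 0.33 is small by Cohen's convention (0.2/0.5/0.8).

Threshold: power ≥ 0.80 is conventionally adequate.
Power ≈ 0.37 → the study is underpowered (power < 0.80).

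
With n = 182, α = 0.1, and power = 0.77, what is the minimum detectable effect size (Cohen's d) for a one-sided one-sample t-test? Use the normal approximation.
d ≈ 0.15

Minimum detectable effect (one-sample t-test, normal approximation):
d = (z_α + z_β) / √n
d = (1.282 + 0.739) / √182
d = 2.020 / 13.491
d ≈ 0.15

By Cohen's convention (0.2 small / 0.5 medium / 0.8 large): very small effect.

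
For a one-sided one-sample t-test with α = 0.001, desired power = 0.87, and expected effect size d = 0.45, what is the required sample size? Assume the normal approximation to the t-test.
n = 88

Sample size formula (one-sample t-test, normal approximation):
n = ((z_α + z_β) / d)²

z_α = 3.090 (for α = 0.001, one-sided)
z_β = 1.126 (for power = 0.87)
d = 0.45

n = ((3.090 + 1.126) / 0.45)²
n = (9.369)²
n ≈ 87.78
Round up to the next whole number: n = 88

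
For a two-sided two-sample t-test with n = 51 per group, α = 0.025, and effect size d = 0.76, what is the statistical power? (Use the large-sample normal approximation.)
Power ≈ 0.94

Power calculation (two-sample t-test, normal approximation):
z_β = d · √(n/2) - z_{α/2}
z_β = 0.76 · √(51/2) - 2.241
z_β = 0.76 · 5.050 - 2.241
z_β = 1.596

Power = Φ(z_β) = Φ(1.596) ≈ 0.945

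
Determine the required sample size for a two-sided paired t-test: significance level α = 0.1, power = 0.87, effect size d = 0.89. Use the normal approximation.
n = 10 pairs

Sample size formula (paired t-test, normal approximation):
n = ((z_{α/2} + z_β) / d)²

z_{α/2} = 1.645 (for α = 0.1, two-sided)
z_β = 1.126 (for power = 0.87)
d = 0.89

n = ((1.645 + 1.126) / 0.89)²
n = (3.113)²
n ≈ 9.69
Round up to the next whole number: n = 10 pairs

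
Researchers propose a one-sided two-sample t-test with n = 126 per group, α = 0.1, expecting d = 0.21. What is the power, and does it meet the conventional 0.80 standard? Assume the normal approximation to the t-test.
Power ≈ 0.65; the study is underpowered (power < 0.80)

Power calculation (two-sample t-test, normal approximation):
z_β = d · √(n/2) - z_α
z_β = 0.21 · √(126/2) - 1.282
z_β = 0.21 · 7.937 - 1.282
z_β = 0.385

Power = Φ(z_β) = Φ(0.385) ≈ 0.650

Effect size d = 0.21 is small by Cohen's convention (0.2/0.5/0.8).

Threshold: power ≥ 0.80 is conventionally adequate.
Power ≈ 0.65 → the study is underpowered (power < 0.80).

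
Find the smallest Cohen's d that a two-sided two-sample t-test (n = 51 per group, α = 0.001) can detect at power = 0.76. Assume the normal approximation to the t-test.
d ≈ 0.79

Minimum detectable effect (two-sample t-test, normal approximation):
d = (z_{α/2} + z_β) / √(n/2)
d = (3.291 + 0.706) / √(51/2)
d = 3.997 / 5.050
d ≈ 0.79

By Cohen's convention (0.2 small / 0.5 medium / 0.8 large): medium effect.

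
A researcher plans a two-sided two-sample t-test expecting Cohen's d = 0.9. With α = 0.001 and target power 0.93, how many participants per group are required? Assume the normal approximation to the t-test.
n = 57 per group

Sample size formula (two-sample t-test, normal approximation):
n = 2 · ((z_{α/2} + z_β) / d)²

z_{α/2} = 3.291 (for α = 0.001, two-sided)
z_β = 1.476 (for power = 0.93)
d = 0.9

n = 2 · ((3.291 + 1.476) / 0.9)²
n = 2 · (5.297)²
n ≈ 56.12
Round up to the next whole number: n = 57 per group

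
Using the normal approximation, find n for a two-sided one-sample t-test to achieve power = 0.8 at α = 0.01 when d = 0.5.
n = 47

Sample size formula (one-sample t-test, normal approximation):
n = ((z_{α/2} + z_β) / d)²

z_{α/2} = 2.576 (for α = 0.01, two-sided)
z_β = 0.842 (for power = 0.8)
d = 0.5

n = ((2.576 + 0.842) / 0.5)²
n = (6.836)²
n ≈ 46.73
Round up to the next whole number: n = 47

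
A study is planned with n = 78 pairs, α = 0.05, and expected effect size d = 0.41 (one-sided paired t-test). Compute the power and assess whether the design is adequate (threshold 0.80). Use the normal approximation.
Power ≈ 0.98; the study is adequately powered (power ≥ 0.80)

Power calculation (paired t-test, normal approximation):
z_β = d · √n - z_α
z_β = 0.41 · √78 - 1.645
z_β = 0.41 · 8.832 - 1.645
z_β = 1.976

Power = Φ(z_β) = Φ(1.976) ≈ 0.976

Effect size d = 0.41 is small by Cohen's convention (0.2/0.5/0.8).

Threshold: power ≥ 0.80 is conventionally adequate.
Power ≈ 0.98 → the study is adequately powered (power ≥ 0.80).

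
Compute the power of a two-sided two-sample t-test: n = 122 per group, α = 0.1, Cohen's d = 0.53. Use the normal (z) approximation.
Power ≈ 0.99

Power calculation (two-sample t-test, normal approximation):
z_β = d · √(n/2) - z_{α/2}
z_β = 0.53 · √(122/2) - 1.645
z_β = 0.53 · 7.810 - 1.645
z_β = 2.495

Power = Φ(z_β) = Φ(2.495) ≈ 0.994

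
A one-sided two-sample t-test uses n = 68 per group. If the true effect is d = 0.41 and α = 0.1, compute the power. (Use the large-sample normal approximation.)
Power ≈ 0.87

Power calculation (two-sample t-test, normal approximation):
z_β = d · √(n/2) - z_α
z_β = 0.41 · √(68/2) - 1.282
z_β = 0.41 · 5.831 - 1.282
z_β = 1.109

Power = Φ(z_β) = Φ(1.109) ≈ 0.866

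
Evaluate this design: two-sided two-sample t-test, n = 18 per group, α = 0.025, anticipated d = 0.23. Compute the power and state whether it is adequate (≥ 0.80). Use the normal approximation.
Power ≈ 0.06; the study is underpowered (power < 0.80)

Power calculation (two-sample t-test, normal approximation):
z_β = d · √(n/2) - z_{α/2}
z_β = 0.23 · √(18/2) - 2.241
z_β = 0.23 · 3.000 - 2.241
z_β = -1.551

Power = Φ(z_β) = Φ(-1.551) ≈ 0.060

Effect size d = 0.23 is small by Cohen's convention (0.2/0.5/0.8).

Threshold: power ≥ 0.80 is conventionally adequate.
Power ≈ 0.06 → the study is underpowered (power < 0.80).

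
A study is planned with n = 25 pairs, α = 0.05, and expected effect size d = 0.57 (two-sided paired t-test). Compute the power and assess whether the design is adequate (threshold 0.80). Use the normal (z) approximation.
Power ≈ 0.81; the study is adequately powered (power ≥ 0.80)

Power calculation (paired t-test, normal approximation):
z_β = d · √n - z_{α/2}
z_β = 0.57 · √25 - 1.960
z_β = 0.57 · 5.000 - 1.960
z_β = 0.890

Power = Φ(z_β) = Φ(0.890) ≈ 0.813

Effect size d = 0.57 is medium by Cohen's convention (0.2/0.5/0.8).

Threshold: power ≥ 0.80 is conventionally adequate.
Power ≈ 0.81 → the study is adequately powered (power ≥ 0.80).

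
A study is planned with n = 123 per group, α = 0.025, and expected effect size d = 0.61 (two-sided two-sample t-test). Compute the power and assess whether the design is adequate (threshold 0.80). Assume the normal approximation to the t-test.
Power ≈ 0.99; the study is adequately powered (power ≥ 0.80)

Power calculation (two-sample t-test, normal approximation):
z_β = d · √(n/2) - z_{α/2}
z_β = 0.61 · √(123/2) - 2.241
z_β = 0.61 · 7.842 - 2.241
z_β = 2.542

Power = Φ(z_β) = Φ(2.542) ≈ 0.994

Effect size d = 0.61 is medium by Cohen's convention (0.2/0.5/0.8).

Threshold: power ≥ 0.80 is conventionally adequate.
Power ≈ 0.99 → the study is adequately powered (power ≥ 0.80).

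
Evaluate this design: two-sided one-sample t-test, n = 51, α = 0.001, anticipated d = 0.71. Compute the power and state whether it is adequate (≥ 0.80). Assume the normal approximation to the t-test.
Power ≈ 0.96; the study is adequately powered (power ≥ 0.80)

Power calculation (one-sample t-test, normal approximation):
z_β = d · √n - z_{α/2}
z_β = 0.71 · √51 - 3.291
z_β = 0.71 · 7.141 - 3.291
z_β = 1.780

Power = Φ(z_β) = Φ(1.780) ≈ 0.962

Effect size d = 0.71 is medium by Cohen's convention (0.2/0.5/0.8).

Threshold: power ≥ 0.80 is conventionally adequate.
Power ≈ 0.96 → the study is adequately powered (power ≥ 0.80).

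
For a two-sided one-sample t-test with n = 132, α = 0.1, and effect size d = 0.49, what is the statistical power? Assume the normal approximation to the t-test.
Power ≈ 1.00

Power calculation (one-sample t-test, normal approximation):
z_β = d · √n - z_{α/2}
z_β = 0.49 · √132 - 1.645
z_β = 0.49 · 11.489 - 1.645
z_β = 3.985

Power = Φ(z_β) = Φ(3.985) ≈ 1.000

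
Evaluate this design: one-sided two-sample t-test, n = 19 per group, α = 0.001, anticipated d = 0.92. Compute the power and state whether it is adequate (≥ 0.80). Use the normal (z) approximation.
Power ≈ 0.40; the study is underpowered (power < 0.80)

Power calculation (two-sample t-test, normal approximation):
z_β = d · √(n/2) - z_α
z_β = 0.92 · √(19/2) - 3.090
z_β = 0.92 · 3.082 - 3.090
z_β = -0.255

Power = Φ(z_β) = Φ(-0.255) ≈ 0.400

Effect size d = 0.92 is large by Cohen's convention (0.2/0.5/0.8).

Threshold: power ≥ 0.80 is conventionally adequate.
Power ≈ 0.40 → the study is underpowered (power < 0.80).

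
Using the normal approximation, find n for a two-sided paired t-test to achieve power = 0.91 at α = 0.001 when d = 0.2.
n = 537 pairs

Sample size formula (paired t-test, normal approximation):
n = ((z_{α/2} + z_β) / d)²

z_{α/2} = 3.291 (for α = 0.001, two-sided)
z_β = 1.341 (for power = 0.91)
d = 0.2

n = ((3.291 + 1.341) / 0.2)²
n = (23.160)²
n ≈ 536.39
Round up to the next whole number: n = 537 pairs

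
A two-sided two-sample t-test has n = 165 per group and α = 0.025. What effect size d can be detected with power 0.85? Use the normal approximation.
d ≈ 0.36

Minimum detectable effect (two-sample t-test, normal approximation):
d = (z_{α/2} + z_β) / √(n/2)
d = (2.241 + 1.036) / √(165/2)
d = 3.278 / 9.083
d ≈ 0.36

By Cohen's convention (0.2 small / 0.5 medium / 0.8 large): small effect.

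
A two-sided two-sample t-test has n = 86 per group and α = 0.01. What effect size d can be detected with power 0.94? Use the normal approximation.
d ≈ 0.63

Minimum detectable effect (two-sample t-test, normal approximation):
d = (z_{α/2} + z_β) / √(n/2)
d = (2.576 + 1.555) / √(86/2)
d = 4.131 / 6.557
d ≈ 0.63

By Cohen's convention (0.2 small / 0.5 medium / 0.8 large): medium effect.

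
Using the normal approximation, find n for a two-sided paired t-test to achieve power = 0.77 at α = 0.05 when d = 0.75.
n = 13 pairs

Sample size formula (paired t-test, normal approximation):
n = ((z_{α/2} + z_β) / d)²

z_{α/2} = 1.960 (for α = 0.05, two-sided)
z_β = 0.739 (for power = 0.77)
d = 0.75

n = ((1.960 + 0.739) / 0.75)²
n = (3.599)²
n ≈ 12.95
Round up to the next whole number: n = 13 pairs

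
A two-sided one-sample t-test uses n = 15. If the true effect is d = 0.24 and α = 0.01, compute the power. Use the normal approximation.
Power ≈ 0.05

Power calculation (one-sample t-test, normal approximation):
z_β = d · √n - z_{α/2}
z_β = 0.24 · √15 - 2.576
z_β = 0.24 · 3.873 - 2.576
z_β = -1.646

Power = Φ(z_β) = Φ(-1.646) ≈ 0.050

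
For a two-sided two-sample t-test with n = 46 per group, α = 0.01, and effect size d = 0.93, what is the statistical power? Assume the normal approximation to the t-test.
Power ≈ 0.97

Power calculation (two-sample t-test, normal approximation):
z_β = d · √(n/2) - z_{α/2}
z_β = 0.93 · √(46/2) - 2.576
z_β = 0.93 · 4.796 - 2.576
z_β = 1.884

Power = Φ(z_β) = Φ(1.884) ≈ 0.970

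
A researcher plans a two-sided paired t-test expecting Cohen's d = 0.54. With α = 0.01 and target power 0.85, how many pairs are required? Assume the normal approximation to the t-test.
n = 45 pairs

Sample size formula (paired t-test, normal approximation):
n = ((z_{α/2} + z_β) / d)²

z_{α/2} = 2.576 (for α = 0.01, two-sided)
z_β = 1.036 (for power = 0.85)
d = 0.54

n = ((2.576 + 1.036) / 0.54)²
n = (6.689)²
n ≈ 44.74
Round up to the next whole number: n = 45 pairs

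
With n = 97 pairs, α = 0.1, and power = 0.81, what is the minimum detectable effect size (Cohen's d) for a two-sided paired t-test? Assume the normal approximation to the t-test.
d ≈ 0.26

Minimum detectable effect (paired t-test, normal approximation):
d = (z_{α/2} + z_β) / √n
d = (1.645 + 0.878) / √97
d = 2.523 / 9.849
d ≈ 0.26

By Cohen's convention (0.2 small / 0.5 medium / 0.8 large): small effect.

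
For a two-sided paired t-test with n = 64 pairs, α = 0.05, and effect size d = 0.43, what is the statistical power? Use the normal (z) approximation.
Power ≈ 0.93

Power calculation (paired t-test, normal approximation):
z_β = d · √n - z_{α/2}
z_β = 0.43 · √64 - 1.960
z_β = 0.43 · 8.000 - 1.960
z_β = 1.480

Power = Φ(z_β) = Φ(1.480) ≈ 0.931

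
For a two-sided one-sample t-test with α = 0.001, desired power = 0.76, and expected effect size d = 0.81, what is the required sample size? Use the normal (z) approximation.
n = 25

Sample size formula (one-sample t-test, normal approximation):
n = ((z_{α/2} + z_β) / d)²

z_{α/2} = 3.291 (for α = 0.001, two-sided)
z_β = 0.706 (for power = 0.76)
d = 0.81

n = ((3.291 + 0.706) / 0.81)²
n = (4.935)²
n ≈ 24.35
Round up to the next whole number: n = 25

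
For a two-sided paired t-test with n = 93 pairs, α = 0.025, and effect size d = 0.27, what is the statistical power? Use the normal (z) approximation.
Power ≈ 0.64

Power calculation (paired t-test, normal approximation):
z_β = d · √n - z_{α/2}
z_β = 0.27 · √93 - 2.241
z_β = 0.27 · 9.644 - 2.241
z_β = 0.362

Power = Φ(z_β) = Φ(0.362) ≈ 0.641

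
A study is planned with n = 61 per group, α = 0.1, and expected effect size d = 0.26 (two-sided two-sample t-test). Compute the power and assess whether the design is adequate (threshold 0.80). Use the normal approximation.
Power ≈ 0.42; the study is underpowered (power < 0.80)

Power calculation (two-sample t-test, normal approximation):
z_β = d · √(n/2) - z_{α/2}
z_β = 0.26 · √(61/2) - 1.645
z_β = 0.26 · 5.523 - 1.645
z_β = -0.209

Power = Φ(z_β) = Φ(-0.209) ≈ 0.417

Effect size d = 0.26 is small by Cohen's convention (0.2/0.5/0.8).

Threshold: power ≥ 0.80 is conventionally adequate.
Power ≈ 0.42 → the study is underpowered (power < 0.80).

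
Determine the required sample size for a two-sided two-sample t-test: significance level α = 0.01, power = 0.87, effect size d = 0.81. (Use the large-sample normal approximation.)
n = 42 per group

Sample size formula (two-sample t-test, normal approximation):
n = 2 · ((z_{α/2} + z_β) / d)²

z_{α/2} = 2.576 (for α = 0.01, two-sided)
z_β = 1.126 (for power = 0.87)
d = 0.81

n = 2 · ((2.576 + 1.126) / 0.81)²
n = 2 · (4.570)²
n ≈ 41.77
Round up to the next whole number: n = 42 per group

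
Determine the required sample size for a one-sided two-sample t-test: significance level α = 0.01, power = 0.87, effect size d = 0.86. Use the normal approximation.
n = 33 per group

Sample size formula (two-sample t-test, normal approximation):
n = 2 · ((z_α + z_β) / d)²

z_α = 2.326 (for α = 0.01, one-sided)
z_β = 1.126 (for power = 0.87)
d = 0.86

n = 2 · ((2.326 + 1.126) / 0.86)²
n = 2 · (4.014)²
n ≈ 32.22
Round up to the next whole number: n = 33 per group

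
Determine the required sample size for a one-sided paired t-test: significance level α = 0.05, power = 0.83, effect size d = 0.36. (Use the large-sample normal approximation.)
n = 53 pairs

Sample size formula (paired t-test, normal approximation):
n = ((z_α + z_β) / d)²

z_α = 1.645 (for α = 0.05, one-sided)
z_β = 0.954 (for power = 0.83)
d = 0.36

n = ((1.645 + 0.954) / 0.36)²
n = (7.219)²
n ≈ 52.11
Round up to the next whole number: n = 53 pairs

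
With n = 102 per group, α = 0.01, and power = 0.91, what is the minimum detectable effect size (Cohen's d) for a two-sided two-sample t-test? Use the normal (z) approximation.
d ≈ 0.55

Minimum detectable effect (two-sample t-test, normal approximation):
d = (z_{α/2} + z_β) / √(n/2)
d = (2.576 + 1.341) / √(102/2)
d = 3.917 / 7.141
d ≈ 0.55

By Cohen's convention (0.2 small / 0.5 medium / 0.8 large): medium effect.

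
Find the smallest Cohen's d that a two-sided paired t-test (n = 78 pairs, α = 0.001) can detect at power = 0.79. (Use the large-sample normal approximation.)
d ≈ 0.46

Minimum detectable effect (paired t-test, normal approximation):
d = (z_{α/2} + z_β) / √n
d = (3.291 + 0.806) / √78
d = 4.097 / 8.832
d ≈ 0.46

By Cohen's convention (0.2 small / 0.5 medium / 0.8 large): small effect.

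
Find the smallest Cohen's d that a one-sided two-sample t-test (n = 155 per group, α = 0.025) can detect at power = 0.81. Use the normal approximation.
d ≈ 0.32

Minimum detectable effect (two-sample t-test, normal approximation):
d = (z_α + z_β) / √(n/2)
d = (1.960 + 0.878) / √(155/2)
d = 2.838 / 8.803
d ≈ 0.32

By Cohen's convention (0.2 small / 0.5 medium / 0.8 large): small effect.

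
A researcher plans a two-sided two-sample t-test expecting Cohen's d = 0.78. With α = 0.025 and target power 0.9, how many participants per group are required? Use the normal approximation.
n = 41 per group

Sample size formula (two-sample t-test, normal approximation):
n = 2 · ((z_{α/2} + z_β) / d)²

z_{α/2} = 2.241 (for α = 0.025, two-sided)
z_β = 1.282 (for power = 0.9)
d = 0.78

n = 2 · ((2.241 + 1.282) / 0.78)²
n = 2 · (4.517)²
n ≈ 40.81
Round up to the next whole number: n = 41 per group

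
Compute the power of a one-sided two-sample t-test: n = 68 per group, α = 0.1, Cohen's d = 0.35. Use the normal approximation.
Power ≈ 0.78

Power calculation (two-sample t-test, normal approximation):
z_β = d · √(n/2) - z_α
z_β = 0.35 · √(68/2) - 1.282
z_β = 0.35 · 5.831 - 1.282
z_β = 0.759

Power = Φ(z_β) = Φ(0.759) ≈ 0.776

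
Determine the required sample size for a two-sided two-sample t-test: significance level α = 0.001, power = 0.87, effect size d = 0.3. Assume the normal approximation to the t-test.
n = 434 per group

Sample size formula (two-sample t-test, normal approximation):
n = 2 · ((z_{α/2} + z_β) / d)²

z_{α/2} = 3.291 (for α = 0.001, two-sided)
z_β = 1.126 (for power = 0.87)
d = 0.3

n = 2 · ((3.291 + 1.126) / 0.3)²
n = 2 · (14.723)²
n ≈ 433.53
Round up to the next whole number: n = 434 per group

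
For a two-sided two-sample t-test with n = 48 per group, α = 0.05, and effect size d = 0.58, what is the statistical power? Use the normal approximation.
Power ≈ 0.81

Power calculation (two-sample t-test, normal approximation):
z_β = d · √(n/2) - z_{α/2}
z_β = 0.58 · √(48/2) - 1.960
z_β = 0.58 · 4.899 - 1.960
z_β = 0.881

Power = Φ(z_β) = Φ(0.881) ≈ 0.811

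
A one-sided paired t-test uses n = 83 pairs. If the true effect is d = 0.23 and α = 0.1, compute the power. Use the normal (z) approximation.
Power ≈ 0.79

Power calculation (paired t-test, normal approximation):
z_β = d · √n - z_α
z_β = 0.23 · √83 - 1.282
z_β = 0.23 · 9.110 - 1.282
z_β = 0.814

Power = Φ(z_β) = Φ(0.814) ≈ 0.792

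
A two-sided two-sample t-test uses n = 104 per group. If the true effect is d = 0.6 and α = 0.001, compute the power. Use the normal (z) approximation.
Power ≈ 0.85

Power calculation (two-sample t-test, normal approximation):
z_β = d · √(n/2) - z_{α/2}
z_β = 0.6 · √(104/2) - 3.291
z_β = 0.6 · 7.211 - 3.291
z_β = 1.036

Power = Φ(z_β) = Φ(1.036) ≈ 0.850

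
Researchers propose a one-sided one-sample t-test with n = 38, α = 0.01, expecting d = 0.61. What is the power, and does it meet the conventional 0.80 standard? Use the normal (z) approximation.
Power ≈ 0.92; the study is adequately powered (power ≥ 0.80)

Power calculation (one-sample t-test, normal approximation):
z_β = d · √n - z_α
z_β = 0.61 · √38 - 2.326
z_β = 0.61 · 6.164 - 2.326
z_β = 1.434

Power = Φ(z_β) = Φ(1.434) ≈ 0.924

Effect size d = 0.61 is medium by Cohen's convention (0.2/0.5/0.8).

Threshold: power ≥ 0.80 is conventionally adequate.
Power ≈ 0.92 → the study is adequately powered (power ≥ 0.80).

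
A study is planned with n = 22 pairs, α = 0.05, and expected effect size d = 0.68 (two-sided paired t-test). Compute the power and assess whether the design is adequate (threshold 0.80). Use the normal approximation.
Power ≈ 0.89; the study is adequately powered (power ≥ 0.80)

Power calculation (paired t-test, normal approximation):
z_β = d · √n - z_{α/2}
z_β = 0.68 · √22 - 1.960
z_β = 0.68 · 4.690 - 1.960
z_β = 1.230

Power = Φ(z_β) = Φ(1.230) ≈ 0.891

Effect size d = 0.68 is medium by Cohen's convention (0.2/0.5/0.8).

Threshold: power ≥ 0.80 is conventionally adequate.
Power ≈ 0.89 → the study is adequately powered (power ≥ 0.80).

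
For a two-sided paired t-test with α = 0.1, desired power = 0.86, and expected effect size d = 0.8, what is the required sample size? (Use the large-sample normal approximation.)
n = 12 pairs

Sample size formula (paired t-test, normal approximation):
n = ((z_{α/2} + z_β) / d)²

z_{α/2} = 1.645 (for α = 0.1, two-sided)
z_β = 1.080 (for power = 0.86)
d = 0.8

n = ((1.645 + 1.080) / 0.8)²
n = (3.406)²
n ≈ 11.60
Round up to the next whole number: n = 12 pairs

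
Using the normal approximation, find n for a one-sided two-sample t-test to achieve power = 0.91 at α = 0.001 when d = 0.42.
n = 223 per group

Sample size formula (two-sample t-test, normal approximation):
n = 2 · ((z_α + z_β) / d)²

z_α = 3.090 (for α = 0.001, one-sided)
z_β = 1.341 (for power = 0.91)
d = 0.42

n = 2 · ((3.090 + 1.341) / 0.42)²
n = 2 · (10.550)²
n ≈ 222.60
Round up to the next whole number: n = 223 per group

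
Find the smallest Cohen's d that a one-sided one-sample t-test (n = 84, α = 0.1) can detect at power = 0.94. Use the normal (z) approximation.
d ≈ 0.31

Minimum detectable effect (one-sample t-test, normal approximation):
d = (z_α + z_β) / √n
d = (1.282 + 1.555) / √84
d = 2.836 / 9.165
d ≈ 0.31

By Cohen's convention (0.2 small / 0.5 medium / 0.8 large): small effect.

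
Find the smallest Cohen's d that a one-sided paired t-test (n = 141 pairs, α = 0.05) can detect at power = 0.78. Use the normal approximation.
d ≈ 0.20

Minimum detectable effect (paired t-test, normal approximation):
d = (z_α + z_β) / √n
d = (1.645 + 0.772) / √141
d = 2.417 / 11.874
d ≈ 0.20

By Cohen's convention (0.2 small / 0.5 medium / 0.8 large): small effect.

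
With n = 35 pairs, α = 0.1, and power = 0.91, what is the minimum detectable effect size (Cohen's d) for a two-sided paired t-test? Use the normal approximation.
d ≈ 0.50

Minimum detectable effect (paired t-test, normal approximation):
d = (z_{α/2} + z_β) / √n
d = (1.645 + 1.341) / √35
d = 2.986 / 5.916
d ≈ 0.50

By Cohen's convention (0.2 small / 0.5 medium / 0.8 large): medium effect.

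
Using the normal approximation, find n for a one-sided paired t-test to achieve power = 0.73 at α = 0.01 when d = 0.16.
n = 338 pairs

Sample size formula (paired t-test, normal approximation):
n = ((z_α + z_β) / d)²

z_α = 2.326 (for α = 0.01, one-sided)
z_β = 0.613 (for power = 0.73)
d = 0.16

n = ((2.326 + 0.613) / 0.16)²
n = (18.369)²
n ≈ 337.42
Round up to the next whole number: n = 338 pairs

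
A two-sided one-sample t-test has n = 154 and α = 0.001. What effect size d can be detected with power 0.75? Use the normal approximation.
d ≈ 0.32

Minimum detectable effect (one-sample t-test, normal approximation):
d = (z_{α/2} + z_β) / √n
d = (3.291 + 0.674) / √154
d = 3.965 / 12.410
d ≈ 0.32

By Cohen's convention (0.2 small / 0.5 medium / 0.8 large): small effect.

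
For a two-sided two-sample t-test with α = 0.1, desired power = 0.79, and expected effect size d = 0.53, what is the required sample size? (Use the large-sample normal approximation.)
n = 43 per group

Sample size formula (two-sample t-test, normal approximation):
n = 2 · ((z_{α/2} + z_β) / d)²

z_{α/2} = 1.645 (for α = 0.1, two-sided)
z_β = 0.806 (for power = 0.79)
d = 0.53

n = 2 · ((1.645 + 0.806) / 0.53)²
n = 2 · (4.625)²
n ≈ 42.78
Round up to the next whole number: n = 43 per group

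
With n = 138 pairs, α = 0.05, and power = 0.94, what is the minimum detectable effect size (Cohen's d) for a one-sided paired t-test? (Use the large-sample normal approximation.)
d ≈ 0.27

Minimum detectable effect (paired t-test, normal approximation):
d = (z_α + z_β) / √n
d = (1.645 + 1.555) / √138
d = 3.200 / 11.747
d ≈ 0.27

By Cohen's convention (0.2 small / 0.5 medium / 0.8 large): small effect.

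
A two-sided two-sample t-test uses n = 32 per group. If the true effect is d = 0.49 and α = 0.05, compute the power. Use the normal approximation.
Power ≈ 0.50

Power calculation (two-sample t-test, normal approximation):
z_β = d · √(n/2) - z_{α/2}
z_β = 0.49 · √(32/2) - 1.960
z_β = 0.49 · 4.000 - 1.960
z_β = 0.000

Power = Φ(z_β) = Φ(0.000) ≈ 0.500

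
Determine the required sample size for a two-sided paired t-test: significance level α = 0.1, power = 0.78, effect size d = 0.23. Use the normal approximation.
n = 111 pairs

Sample size formula (paired t-test, normal approximation):
n = ((z_{α/2} + z_β) / d)²

z_{α/2} = 1.645 (for α = 0.1, two-sided)
z_β = 0.772 (for power = 0.78)
d = 0.23

n = ((1.645 + 0.772) / 0.23)²
n = (10.509)²
n ≈ 110.44
Round up to the next whole number: n = 111 pairs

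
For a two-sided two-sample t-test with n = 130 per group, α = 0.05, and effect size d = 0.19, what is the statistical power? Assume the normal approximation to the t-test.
Power ≈ 0.33

Power calculation (two-sample t-test, normal approximation):
z_β = d · √(n/2) - z_{α/2}
z_β = 0.19 · √(130/2) - 1.960
z_β = 0.19 · 8.062 - 1.960
z_β = -0.428

Power = Φ(z_β) = Φ(-0.428) ≈ 0.334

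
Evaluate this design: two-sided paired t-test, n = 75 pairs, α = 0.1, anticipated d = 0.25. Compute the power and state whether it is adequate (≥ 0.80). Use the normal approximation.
Power ≈ 0.70; the study is underpowered (power < 0.80)

Power calculation (paired t-test, normal approximation):
z_β = d · √n - z_{α/2}
z_β = 0.25 · √75 - 1.645
z_β = 0.25 · 8.660 - 1.645
z_β = 0.520

Power = Φ(z_β) = Φ(0.520) ≈ 0.699

Effect size d = 0.25 is small by Cohen's convention (0.2/0.5/0.8).

Threshold: power ≥ 0.80 is conventionally adequate.
Power ≈ 0.70 → the study is underpowered (power < 0.80).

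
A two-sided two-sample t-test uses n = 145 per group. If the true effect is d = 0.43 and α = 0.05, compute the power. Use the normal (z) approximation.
Power ≈ 0.96

Power calculation (two-sample t-test, normal approximation):
z_β = d · √(n/2) - z_{α/2}
z_β = 0.43 · √(145/2) - 1.960
z_β = 0.43 · 8.515 - 1.960
z_β = 1.701

Power = Φ(z_β) = Φ(1.701) ≈ 0.956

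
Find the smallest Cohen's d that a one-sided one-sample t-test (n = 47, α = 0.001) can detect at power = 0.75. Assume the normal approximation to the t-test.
d ≈ 0.55

Minimum detectable effect (one-sample t-test, normal approximation):
d = (z_α + z_β) / √n
d = (3.090 + 0.674) / √47
d = 3.765 / 6.856
d ≈ 0.55

By Cohen's convention (0.2 small / 0.5 medium / 0.8 large): medium effect.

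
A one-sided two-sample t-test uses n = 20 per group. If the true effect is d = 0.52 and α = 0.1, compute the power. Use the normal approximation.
Power ≈ 0.64

Power calculation (two-sample t-test, normal approximation):
z_β = d · √(n/2) - z_α
z_β = 0.52 · √(20/2) - 1.282
z_β = 0.52 · 3.162 - 1.282
z_β = 0.363

Power = Φ(z_β) = Φ(0.363) ≈ 0.642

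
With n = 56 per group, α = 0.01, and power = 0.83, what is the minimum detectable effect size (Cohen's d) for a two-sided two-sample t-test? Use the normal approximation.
d ≈ 0.67

Minimum detectable effect (two-sample t-test, normal approximation):
d = (z_{α/2} + z_β) / √(n/2)
d = (2.576 + 0.954) / √(56/2)
d = 3.530 / 5.292
d ≈ 0.67

By Cohen's convention (0.2 small / 0.5 medium / 0.8 large): medium effect.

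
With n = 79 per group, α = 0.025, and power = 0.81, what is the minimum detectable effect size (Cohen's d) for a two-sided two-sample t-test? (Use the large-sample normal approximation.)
d ≈ 0.50

Minimum detectable effect (two-sample t-test, normal approximation):
d = (z_{α/2} + z_β) / √(n/2)
d = (2.241 + 0.878) / √(79/2)
d = 3.119 / 6.285
d ≈ 0.50

By Cohen's convention (0.2 small / 0.5 medium / 0.8 large): medium effect.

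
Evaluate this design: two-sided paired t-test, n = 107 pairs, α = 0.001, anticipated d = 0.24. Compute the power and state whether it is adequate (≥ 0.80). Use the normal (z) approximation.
Power ≈ 0.21; the study is underpowered (power < 0.80)

Power calculation (paired t-test, normal approximation):
z_β = d · √n - z_{α/2}
z_β = 0.24 · √107 - 3.291
z_β = 0.24 · 10.344 - 3.291
z_β = -0.808

Power = Φ(z_β) = Φ(-0.808) ≈ 0.210

Effect size d = 0.24 is small by Cohen's convention (0.2/0.5/0.8).

Threshold: power ≥ 0.80 is conventionally adequate.
Power ≈ 0.21 → the study is underpowered (power < 0.80).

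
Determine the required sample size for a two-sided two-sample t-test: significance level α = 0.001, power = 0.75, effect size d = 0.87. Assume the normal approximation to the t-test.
n = 42 per group

Sample size formula (two-sample t-test, normal approximation):
n = 2 · ((z_{α/2} + z_β) / d)²

z_{α/2} = 3.291 (for α = 0.001, two-sided)
z_β = 0.674 (for power = 0.75)
d = 0.87

n = 2 · ((3.291 + 0.674) / 0.87)²
n = 2 · (4.557)²
n ≈ 41.53
Round up to the next whole number: n = 42 per group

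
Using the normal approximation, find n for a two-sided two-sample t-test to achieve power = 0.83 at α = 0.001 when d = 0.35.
n = 295 per group

Sample size formula (two-sample t-test, normal approximation):
n = 2 · ((z_{α/2} + z_β) / d)²

z_{α/2} = 3.291 (for α = 0.001, two-sided)
z_β = 0.954 (for power = 0.83)
d = 0.35

n = 2 · ((3.291 + 0.954) / 0.35)²
n = 2 · (12.129)²
n ≈ 294.23
Round up to the next whole number: n = 295 per group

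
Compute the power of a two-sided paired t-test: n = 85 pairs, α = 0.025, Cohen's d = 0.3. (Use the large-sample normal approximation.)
Power ≈ 0.70

Power calculation (paired t-test, normal approximation):
z_β = d · √n - z_{α/2}
z_β = 0.3 · √85 - 2.241
z_β = 0.3 · 9.220 - 2.241
z_β = 0.524

Power = Φ(z_β) = Φ(0.524) ≈ 0.700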